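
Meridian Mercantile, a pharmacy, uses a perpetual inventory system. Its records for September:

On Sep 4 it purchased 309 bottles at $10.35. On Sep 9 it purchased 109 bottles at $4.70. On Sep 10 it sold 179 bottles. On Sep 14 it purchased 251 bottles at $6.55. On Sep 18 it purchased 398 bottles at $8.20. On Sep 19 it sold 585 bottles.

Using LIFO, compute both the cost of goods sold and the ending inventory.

Sep 10, 179 sold [LIFO — newest first]: 109 @ $4.70 + 70 @ $10.35 = $1,236.80
Sep 19, 585 sold [LIFO — newest first]: 398 @ $8.20 + 187 @ $6.55 = $4,488.45
Total COGS = $1,236.80 + $4,488.45 = $5,725.25
Ending inventory: 239 @ $10.35 + 64 @ $6.55 = $2,892.85
Check: goods available $8,618.10 = COGS $5,725.25 + ending $2,892.85

COGS = $5,725.25; ending inventory = $2,892.85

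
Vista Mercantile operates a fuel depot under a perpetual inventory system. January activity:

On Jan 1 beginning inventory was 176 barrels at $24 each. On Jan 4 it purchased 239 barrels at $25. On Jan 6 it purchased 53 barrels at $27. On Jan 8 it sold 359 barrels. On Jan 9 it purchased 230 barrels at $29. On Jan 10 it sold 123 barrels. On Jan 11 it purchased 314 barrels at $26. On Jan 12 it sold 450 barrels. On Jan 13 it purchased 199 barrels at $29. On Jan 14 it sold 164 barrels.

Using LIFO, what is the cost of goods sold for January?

COGS = $29,300

Jan 8, 359 sold [LIFO — newest first]: 53 @ $27 + 239 @ $25 + 67 @ $24 = $9,014
Jan 10, 123 sold [LIFO — newest first]: 123 @ $29 = $3,567
Jan 12, 450 sold [LIFO — newest first]: 314 @ $26 + 107 @ $29 + 29 @ $24 = $11,963
Jan 14, 164 sold [LIFO — newest first]: 164 @ $29 = $4,756
Total COGS = $9,014 + $3,567 + $11,963 + $4,756 = $29,300
Ending inventory: 80 @ $24 + 35 @ $29 = $2,935
Check: goods available $32,235 = COGS $29,300 + ending $2,935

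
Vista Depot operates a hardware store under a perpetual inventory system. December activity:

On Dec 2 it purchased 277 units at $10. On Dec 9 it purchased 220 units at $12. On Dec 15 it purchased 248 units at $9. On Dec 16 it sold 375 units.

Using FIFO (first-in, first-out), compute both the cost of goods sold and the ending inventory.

COGS = $3,946; ending inventory = $3,696

Dec 16, 375 sold [FIFO — oldest first]: 277 @ $10 + 98 @ $12 = $3,946
Ending inventory: 122 @ $12 + 248 @ $9 = $3,696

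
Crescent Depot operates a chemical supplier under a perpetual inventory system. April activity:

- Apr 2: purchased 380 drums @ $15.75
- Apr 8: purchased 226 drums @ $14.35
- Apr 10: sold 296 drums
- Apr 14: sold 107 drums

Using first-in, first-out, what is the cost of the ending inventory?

Ending inventory = $2,913.05

Apr 10, 296 sold [FIFO — oldest first]: 296 @ $15.75 = $4,662.00
Apr 14, 107 sold [FIFO — oldest first]: 84 @ $15.75 + 23 @ $14.35 = $1,653.05
Total COGS = $4,662.00 + $1,653.05 = $6,315.05
Ending inventory: 203 @ $14.35 = $2,913.05
Check: goods available $9,228.10 = COGS $6,315.05 + ending $2,913.05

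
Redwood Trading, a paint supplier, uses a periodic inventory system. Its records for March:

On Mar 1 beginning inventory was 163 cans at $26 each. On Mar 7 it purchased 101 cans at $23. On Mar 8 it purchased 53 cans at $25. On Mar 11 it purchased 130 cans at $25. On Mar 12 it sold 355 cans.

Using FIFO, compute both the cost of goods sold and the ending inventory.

Mar 12, 355 sold [FIFO — oldest first]: 163 @ $26 + 101 @ $23 + 53 @ $25 + 38 @ $25 = $8,836
Ending inventory: 92 @ $25 = $2,300

COGS = $8,836; ending inventory = $2,300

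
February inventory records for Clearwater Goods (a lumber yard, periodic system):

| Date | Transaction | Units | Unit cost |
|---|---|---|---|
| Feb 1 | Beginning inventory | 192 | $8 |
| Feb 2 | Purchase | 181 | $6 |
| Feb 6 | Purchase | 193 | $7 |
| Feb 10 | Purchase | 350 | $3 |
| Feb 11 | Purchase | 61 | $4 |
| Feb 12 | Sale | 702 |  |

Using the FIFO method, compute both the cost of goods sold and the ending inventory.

COGS = $4,381; ending inventory = $886

Feb 12, 702 sold [FIFO — oldest first]: 192 @ $8 + 181 @ $6 + 193 @ $7 + 136 @ $3 = $4,381
Ending inventory: 214 @ $3 + 61 @ $4 = $886
Check: goods available $5,267 = COGS $4,381 + ending $886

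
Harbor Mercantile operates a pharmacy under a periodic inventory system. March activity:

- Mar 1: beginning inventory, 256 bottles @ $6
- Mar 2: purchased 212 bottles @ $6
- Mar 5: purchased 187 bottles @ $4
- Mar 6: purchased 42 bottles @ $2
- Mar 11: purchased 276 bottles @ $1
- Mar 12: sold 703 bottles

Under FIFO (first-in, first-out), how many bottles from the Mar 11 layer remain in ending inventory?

Mar 12, 703 sold [FIFO — oldest first]: 256 @ $6 + 212 @ $6 + 187 @ $4 + 42 @ $2 + 6 @ $1 = $3,646
Ending inventory: 270 @ $1 = $270
Check: goods available $3,916 = COGS $3,646 + ending $270

270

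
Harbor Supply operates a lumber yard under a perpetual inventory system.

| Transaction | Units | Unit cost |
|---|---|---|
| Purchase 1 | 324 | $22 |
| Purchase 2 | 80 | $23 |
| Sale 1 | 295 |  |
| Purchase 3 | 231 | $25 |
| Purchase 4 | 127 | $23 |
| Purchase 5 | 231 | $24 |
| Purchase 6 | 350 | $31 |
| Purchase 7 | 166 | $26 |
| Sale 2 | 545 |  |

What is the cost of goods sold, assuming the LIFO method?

Sale 1 (295) [LIFO — newest first]: 80 @ $23 + 215 @ $22 = $6,570
Sale 2 (545) [LIFO — newest first]: 166 @ $26 + 350 @ $31 + 29 @ $24 = $15,862
Total COGS = $6,570 + $15,862 = $22,432
Ending inventory: 109 @ $22 + 231 @ $25 + 127 @ $23 + 202 @ $24 = $15,942

COGS = $22,432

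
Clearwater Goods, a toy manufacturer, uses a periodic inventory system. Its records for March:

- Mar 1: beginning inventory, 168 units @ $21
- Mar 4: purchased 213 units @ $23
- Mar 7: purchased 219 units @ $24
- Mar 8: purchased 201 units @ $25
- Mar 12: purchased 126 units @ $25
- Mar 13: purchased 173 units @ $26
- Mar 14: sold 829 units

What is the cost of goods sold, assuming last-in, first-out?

Mar 14, 829 sold [LIFO — newest first]: 173 @ $26 + 126 @ $25 + 201 @ $25 + 219 @ $24 + 110 @ $23 = $20,459
Ending inventory: 168 @ $21 + 103 @ $23 = $5,897

COGS = $20,459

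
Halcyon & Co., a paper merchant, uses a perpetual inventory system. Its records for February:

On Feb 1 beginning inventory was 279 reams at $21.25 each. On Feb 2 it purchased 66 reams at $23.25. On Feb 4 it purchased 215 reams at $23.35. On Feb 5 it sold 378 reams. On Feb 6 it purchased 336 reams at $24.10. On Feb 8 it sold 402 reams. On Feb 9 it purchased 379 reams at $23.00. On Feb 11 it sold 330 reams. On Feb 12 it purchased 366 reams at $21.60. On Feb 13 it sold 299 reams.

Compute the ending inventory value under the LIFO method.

Feb 5, 378 sold [LIFO — newest first]: 215 @ $23.35 + 66 @ $23.25 + 97 @ $21.25 = $8,616.00
Feb 8, 402 sold [LIFO — newest first]: 336 @ $24.10 + 66 @ $21.25 = $9,500.10
Feb 11, 330 sold [LIFO — newest first]: 330 @ $23.00 = $7,590.00
Feb 13, 299 sold [LIFO — newest first]: 299 @ $21.60 = $6,458.40
Total COGS = $8,616.00 + $9,500.10 + $7,590.00 + $6,458.40 = $32,164.50
Ending inventory: 116 @ $21.25 + 49 @ $23.00 + 67 @ $21.60 = $5,039.20

Ending inventory = $5,039.20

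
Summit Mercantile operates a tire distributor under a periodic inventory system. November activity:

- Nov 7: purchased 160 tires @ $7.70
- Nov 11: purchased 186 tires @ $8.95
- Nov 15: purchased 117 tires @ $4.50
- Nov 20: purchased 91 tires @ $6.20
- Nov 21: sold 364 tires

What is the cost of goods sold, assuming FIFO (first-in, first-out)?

COGS = $2,977.70

Nov 21, 364 sold [FIFO — oldest first]: 160 @ $7.70 + 186 @ $8.95 + 18 @ $4.50 = $2,977.70
Ending inventory: 99 @ $4.50 + 91 @ $6.20 = $1,009.70
Check: goods available $3,987.40 = COGS $2,977.70 + ending $1,009.70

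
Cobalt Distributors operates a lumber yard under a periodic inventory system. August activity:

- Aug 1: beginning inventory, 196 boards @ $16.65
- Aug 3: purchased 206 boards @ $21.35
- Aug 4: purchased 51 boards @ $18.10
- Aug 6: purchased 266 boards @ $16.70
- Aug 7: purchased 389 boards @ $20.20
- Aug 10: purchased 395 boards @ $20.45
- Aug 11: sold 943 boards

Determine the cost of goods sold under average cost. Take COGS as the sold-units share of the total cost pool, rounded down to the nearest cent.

COGS = $18,171.32

Aug 11, sell 943: 943/1503 × $28,962.35 → $18,171.32
Ending inventory (cost pool remaining) = $10,791.03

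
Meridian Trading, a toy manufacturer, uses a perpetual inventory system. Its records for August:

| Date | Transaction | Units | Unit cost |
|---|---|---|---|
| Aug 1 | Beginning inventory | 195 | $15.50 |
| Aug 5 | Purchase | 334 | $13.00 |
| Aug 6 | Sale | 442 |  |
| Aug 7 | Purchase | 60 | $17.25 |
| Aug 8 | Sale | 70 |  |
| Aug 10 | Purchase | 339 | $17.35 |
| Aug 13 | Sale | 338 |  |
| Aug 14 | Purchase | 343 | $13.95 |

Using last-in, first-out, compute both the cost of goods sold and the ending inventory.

Aug 6, 442 sold [LIFO — newest first]: 334 @ $13.00 + 108 @ $15.50 = $6,016.00
Aug 8, 70 sold [LIFO — newest first]: 60 @ $17.25 + 10 @ $15.50 = $1,190.00
Aug 13, 338 sold [LIFO — newest first]: 338 @ $17.35 = $5,864.30
Total COGS = $6,016.00 + $1,190.00 + $5,864.30 = $13,070.30
Ending inventory: 77 @ $15.50 + 1 @ $17.35 + 343 @ $13.95 = $5,995.70
Check: goods available $19,066.00 = COGS $13,070.30 + ending $5,995.70

COGS = $13,070.30; ending inventory = $5,995.70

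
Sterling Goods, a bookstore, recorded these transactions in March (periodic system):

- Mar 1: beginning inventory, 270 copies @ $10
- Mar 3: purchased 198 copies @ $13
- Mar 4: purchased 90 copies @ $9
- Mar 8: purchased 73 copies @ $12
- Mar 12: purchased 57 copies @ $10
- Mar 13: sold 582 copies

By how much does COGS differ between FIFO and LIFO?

FIFO COGS: 270 @ $10 + 198 @ $13 + 90 @ $9 + 24 @ $12 = $6,372
LIFO COGS: 57 @ $10 + 73 @ $12 + 90 @ $9 + 198 @ $13 + 164 @ $10 = $6,470
Difference = |$6,372 − $6,470| = $98

$98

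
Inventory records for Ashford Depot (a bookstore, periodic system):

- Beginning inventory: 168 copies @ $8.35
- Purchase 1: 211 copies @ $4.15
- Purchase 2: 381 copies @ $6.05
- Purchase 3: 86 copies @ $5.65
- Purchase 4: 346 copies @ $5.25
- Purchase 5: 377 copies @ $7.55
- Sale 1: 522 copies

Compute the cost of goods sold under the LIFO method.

Sale 1 (522) [LIFO — newest first]: 377 @ $7.55 + 145 @ $5.25 = $3,607.60
Ending inventory: 168 @ $8.35 + 211 @ $4.15 + 381 @ $6.05 + 86 @ $5.65 + 201 @ $5.25 = $6,124.65

COGS = $3,607.60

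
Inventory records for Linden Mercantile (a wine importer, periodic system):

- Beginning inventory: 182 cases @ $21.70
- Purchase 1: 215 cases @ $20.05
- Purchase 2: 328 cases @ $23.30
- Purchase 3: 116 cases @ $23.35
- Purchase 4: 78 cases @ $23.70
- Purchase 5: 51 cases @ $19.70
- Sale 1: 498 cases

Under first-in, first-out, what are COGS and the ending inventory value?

Sale 1 (498) [FIFO — oldest first]: 182 @ $21.70 + 215 @ $20.05 + 101 @ $23.30 = $10,613.45
Ending inventory: 227 @ $23.30 + 116 @ $23.35 + 78 @ $23.70 + 51 @ $19.70 = $10,851.00

COGS = $10,613.45; ending inventory = $10,851.00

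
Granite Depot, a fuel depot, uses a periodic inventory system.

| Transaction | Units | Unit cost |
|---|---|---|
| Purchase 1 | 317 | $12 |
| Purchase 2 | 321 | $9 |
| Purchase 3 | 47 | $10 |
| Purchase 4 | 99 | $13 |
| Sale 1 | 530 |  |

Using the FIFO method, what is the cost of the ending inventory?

Sale 1 (530) [FIFO — oldest first]: 317 @ $12 + 213 @ $9 = $5,721
Ending inventory: 108 @ $9 + 47 @ $10 + 99 @ $13 = $2,729
Check: goods available $8,450 = COGS $5,721 + ending $2,729

Ending inventory = $2,729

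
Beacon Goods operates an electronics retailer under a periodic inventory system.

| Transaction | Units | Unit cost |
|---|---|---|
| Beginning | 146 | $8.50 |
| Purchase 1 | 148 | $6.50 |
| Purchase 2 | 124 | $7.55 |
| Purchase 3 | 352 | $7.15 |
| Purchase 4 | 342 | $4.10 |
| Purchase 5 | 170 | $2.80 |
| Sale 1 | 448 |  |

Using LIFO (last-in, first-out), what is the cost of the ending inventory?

Sale 1 (448) [LIFO — newest first]: 170 @ $2.80 + 278 @ $4.10 = $1,615.80
Ending inventory: 146 @ $8.50 + 148 @ $6.50 + 124 @ $7.55 + 352 @ $7.15 + 64 @ $4.10 = $5,918.40

Ending inventory = $5,918.40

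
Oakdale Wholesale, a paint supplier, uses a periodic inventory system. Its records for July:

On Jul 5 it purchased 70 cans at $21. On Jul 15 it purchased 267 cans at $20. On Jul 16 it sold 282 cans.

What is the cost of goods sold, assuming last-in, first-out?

COGS = $5,655

Jul 16, 282 sold [LIFO — newest first]: 267 @ $20 + 15 @ $21 = $5,655
Ending inventory: 55 @ $21 = $1,155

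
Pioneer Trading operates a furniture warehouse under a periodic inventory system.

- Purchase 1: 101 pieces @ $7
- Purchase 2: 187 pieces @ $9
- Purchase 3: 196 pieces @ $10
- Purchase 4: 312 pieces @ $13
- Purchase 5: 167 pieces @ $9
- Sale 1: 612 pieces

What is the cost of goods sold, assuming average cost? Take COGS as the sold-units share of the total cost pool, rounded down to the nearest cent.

Sale 1, sell 612: 612/963 × $9,909.00 → $6,297.30
Ending inventory (cost pool remaining) = $3,611.70

COGS = $6,297.30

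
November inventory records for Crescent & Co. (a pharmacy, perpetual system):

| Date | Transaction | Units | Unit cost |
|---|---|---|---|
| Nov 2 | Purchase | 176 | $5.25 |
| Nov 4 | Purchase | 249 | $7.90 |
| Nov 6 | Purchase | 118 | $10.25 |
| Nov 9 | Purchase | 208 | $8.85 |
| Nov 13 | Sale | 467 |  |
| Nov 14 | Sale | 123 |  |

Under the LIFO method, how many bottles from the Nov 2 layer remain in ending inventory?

Nov 13, 467 sold [LIFO — newest first]: 208 @ $8.85 + 118 @ $10.25 + 141 @ $7.90 = $4,164.20
Nov 14, 123 sold [LIFO — newest first]: 108 @ $7.90 + 15 @ $5.25 = $931.95
Total COGS = $4,164.20 + $931.95 = $5,096.15
Ending inventory: 161 @ $5.25 = $845.25

161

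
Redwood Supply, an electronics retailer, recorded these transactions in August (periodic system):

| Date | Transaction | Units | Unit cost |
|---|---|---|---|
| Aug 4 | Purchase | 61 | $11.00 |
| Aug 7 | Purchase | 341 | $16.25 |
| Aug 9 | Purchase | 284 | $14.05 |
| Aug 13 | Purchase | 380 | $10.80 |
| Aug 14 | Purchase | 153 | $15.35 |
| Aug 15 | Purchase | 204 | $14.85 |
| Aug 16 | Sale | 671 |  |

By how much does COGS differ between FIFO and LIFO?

FIFO COGS: 61 @ $11.00 + 341 @ $16.25 + 269 @ $14.05 = $9,991.70
LIFO COGS: 204 @ $14.85 + 153 @ $15.35 + 314 @ $10.80 = $8,769.15
Difference = |$9,991.70 − $8,769.15| = $1,222.55

$1,222.55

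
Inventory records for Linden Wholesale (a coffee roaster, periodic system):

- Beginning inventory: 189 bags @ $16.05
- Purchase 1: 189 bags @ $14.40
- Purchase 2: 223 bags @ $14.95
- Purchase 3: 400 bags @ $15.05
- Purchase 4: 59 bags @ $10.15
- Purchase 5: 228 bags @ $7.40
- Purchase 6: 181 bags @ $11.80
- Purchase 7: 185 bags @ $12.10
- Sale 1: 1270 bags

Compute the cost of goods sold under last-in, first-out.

COGS = $15,924.50

Sale 1 (1270) [LIFO — newest first]: 185 @ $12.10 + 181 @ $11.80 + 228 @ $7.40 + 59 @ $10.15 + 400 @ $15.05 + 217 @ $14.95 = $15,924.50
Ending inventory: 189 @ $16.05 + 189 @ $14.40 + 6 @ $14.95 = $5,844.75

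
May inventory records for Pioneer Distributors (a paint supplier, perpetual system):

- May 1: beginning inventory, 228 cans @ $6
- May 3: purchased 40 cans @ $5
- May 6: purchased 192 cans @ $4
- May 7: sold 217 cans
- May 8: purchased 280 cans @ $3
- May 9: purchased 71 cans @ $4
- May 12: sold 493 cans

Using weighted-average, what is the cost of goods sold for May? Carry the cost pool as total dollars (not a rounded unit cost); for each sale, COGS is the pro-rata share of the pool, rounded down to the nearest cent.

After May 1: 228 on hand, pool $1,368.00 (≈ $6.0000 each)
After May 3: 268 on hand, pool $1,568.00 (≈ $5.8507 each)
After May 6: 460 on hand, pool $2,336.00 (≈ $5.0783 each)
May 7, sell 217: 217/460 × $2,336.00 → $1,101.98
After May 8: 523 on hand, pool $2,074.02 (≈ $3.9656 each)
After May 9: 594 on hand, pool $2,358.02 (≈ $3.9697 each)
May 12, sell 493: 493/594 × $2,358.02 → $1,957.07
Total COGS = $1,101.98 + $1,957.07 = $3,059.05
Ending inventory (cost pool remaining) = $400.95
Check: goods available $3,460.00 = COGS $3,059.05 + ending $400.95

COGS = $3,059.05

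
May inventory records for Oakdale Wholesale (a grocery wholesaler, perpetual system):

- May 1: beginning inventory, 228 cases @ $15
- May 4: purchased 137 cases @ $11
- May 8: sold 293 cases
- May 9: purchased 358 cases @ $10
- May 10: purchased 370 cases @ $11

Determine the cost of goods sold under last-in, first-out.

COGS = $3,847

May 8, 293 sold [LIFO — newest first]: 137 @ $11 + 156 @ $15 = $3,847
Ending inventory: 72 @ $15 + 358 @ $10 + 370 @ $11 = $8,730
Check: goods available $12,577 = COGS $3,847 + ending $8,730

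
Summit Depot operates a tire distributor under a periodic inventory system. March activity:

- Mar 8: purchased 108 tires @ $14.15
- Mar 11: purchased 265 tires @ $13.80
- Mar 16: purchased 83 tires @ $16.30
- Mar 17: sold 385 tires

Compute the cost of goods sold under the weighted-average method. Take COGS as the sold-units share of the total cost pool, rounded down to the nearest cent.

Mar 17, sell 385: 385/456 × $6,538.10 → $5,520.10
Ending inventory (cost pool remaining) = $1,018.00

COGS = $5,520.10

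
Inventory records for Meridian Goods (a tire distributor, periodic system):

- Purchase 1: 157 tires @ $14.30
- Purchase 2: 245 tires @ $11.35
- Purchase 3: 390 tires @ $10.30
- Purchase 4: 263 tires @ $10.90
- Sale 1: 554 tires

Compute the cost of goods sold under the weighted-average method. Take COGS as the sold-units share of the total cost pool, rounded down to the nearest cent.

Sale 1, sell 554: 554/1055 × $11,909.55 → $6,253.92
Ending inventory (cost pool remaining) = $5,655.63
Check: goods available $11,909.55 = COGS $6,253.92 + ending $5,655.63

COGS = $6,253.92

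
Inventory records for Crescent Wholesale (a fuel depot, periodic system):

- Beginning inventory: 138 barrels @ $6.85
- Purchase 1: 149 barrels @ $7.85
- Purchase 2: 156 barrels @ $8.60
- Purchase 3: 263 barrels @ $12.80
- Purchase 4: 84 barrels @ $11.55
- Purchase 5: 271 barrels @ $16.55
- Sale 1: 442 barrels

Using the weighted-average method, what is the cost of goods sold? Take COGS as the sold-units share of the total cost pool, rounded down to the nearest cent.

Sale 1, sell 442: 442/1061 × $12,278.20 → $5,114.95
Ending inventory (cost pool remaining) = $7,163.25
Check: goods available $12,278.20 = COGS $5,114.95 + ending $7,163.25

COGS = $5,114.95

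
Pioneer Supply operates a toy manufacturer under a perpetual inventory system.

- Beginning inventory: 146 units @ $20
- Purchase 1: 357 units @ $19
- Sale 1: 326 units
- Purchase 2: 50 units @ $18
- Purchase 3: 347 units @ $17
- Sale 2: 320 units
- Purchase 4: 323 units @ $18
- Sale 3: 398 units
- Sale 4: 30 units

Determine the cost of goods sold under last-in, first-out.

Sale 1 (326) [LIFO — newest first]: 326 @ $19 = $6,194
Sale 2 (320) [LIFO — newest first]: 320 @ $17 = $5,440
Sale 3 (398) [LIFO — newest first]: 323 @ $18 + 27 @ $17 + 48 @ $18 = $7,137
Sale 4 (30) [LIFO — newest first]: 2 @ $18 + 28 @ $19 = $568
Total COGS = $6,194 + $5,440 + $7,137 + $568 = $19,339
Ending inventory: 146 @ $20 + 3 @ $19 = $2,977
Check: goods available $22,316 = COGS $19,339 + ending $2,977

COGS = $19,339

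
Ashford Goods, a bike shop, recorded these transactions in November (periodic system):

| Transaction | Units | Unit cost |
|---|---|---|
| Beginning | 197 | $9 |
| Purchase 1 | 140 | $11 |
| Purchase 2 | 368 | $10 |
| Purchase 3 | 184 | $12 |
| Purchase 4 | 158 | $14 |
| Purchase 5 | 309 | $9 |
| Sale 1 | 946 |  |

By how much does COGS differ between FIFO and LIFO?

FIFO COGS: 197 @ $9 + 140 @ $11 + 368 @ $10 + 184 @ $12 + 57 @ $14 = $9,999
LIFO COGS: 309 @ $9 + 158 @ $14 + 184 @ $12 + 295 @ $10 = $10,151
Difference = |$9,999 − $10,151| = $152

$152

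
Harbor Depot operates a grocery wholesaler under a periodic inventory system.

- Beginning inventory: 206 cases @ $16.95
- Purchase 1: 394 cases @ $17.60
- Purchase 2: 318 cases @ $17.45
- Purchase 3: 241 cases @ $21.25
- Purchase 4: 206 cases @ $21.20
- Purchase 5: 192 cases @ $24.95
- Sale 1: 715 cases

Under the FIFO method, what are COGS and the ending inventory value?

Sale 1 (715) [FIFO — oldest first]: 206 @ $16.95 + 394 @ $17.60 + 115 @ $17.45 = $12,432.85
Ending inventory: 203 @ $17.45 + 241 @ $21.25 + 206 @ $21.20 + 192 @ $24.95 = $17,821.20
Check: goods available $30,254.05 = COGS $12,432.85 + ending $17,821.20

COGS = $12,432.85; ending inventory = $17,821.20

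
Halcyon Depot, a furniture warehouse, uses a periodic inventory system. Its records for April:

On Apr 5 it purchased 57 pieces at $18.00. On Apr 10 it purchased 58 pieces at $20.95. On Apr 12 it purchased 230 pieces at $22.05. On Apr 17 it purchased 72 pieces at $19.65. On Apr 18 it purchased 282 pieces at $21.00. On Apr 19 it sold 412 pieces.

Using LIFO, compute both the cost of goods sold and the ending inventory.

Apr 19, 412 sold [LIFO — newest first]: 282 @ $21.00 + 72 @ $19.65 + 58 @ $22.05 = $8,615.70
Ending inventory: 57 @ $18.00 + 58 @ $20.95 + 172 @ $22.05 = $6,033.70

COGS = $8,615.70; ending inventory = $6,033.70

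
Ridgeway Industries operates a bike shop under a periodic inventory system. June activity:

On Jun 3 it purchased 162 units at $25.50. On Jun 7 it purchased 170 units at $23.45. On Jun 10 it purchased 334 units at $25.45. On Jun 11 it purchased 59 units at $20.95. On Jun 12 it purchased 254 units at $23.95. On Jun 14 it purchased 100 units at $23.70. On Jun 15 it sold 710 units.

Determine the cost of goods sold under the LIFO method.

COGS = $17,248.00

Jun 15, 710 sold [LIFO — newest first]: 100 @ $23.70 + 254 @ $23.95 + 59 @ $20.95 + 297 @ $25.45 = $17,248.00
Ending inventory: 162 @ $25.50 + 170 @ $23.45 + 37 @ $25.45 = $9,059.15
Check: goods available $26,307.15 = COGS $17,248.00 + ending $9,059.15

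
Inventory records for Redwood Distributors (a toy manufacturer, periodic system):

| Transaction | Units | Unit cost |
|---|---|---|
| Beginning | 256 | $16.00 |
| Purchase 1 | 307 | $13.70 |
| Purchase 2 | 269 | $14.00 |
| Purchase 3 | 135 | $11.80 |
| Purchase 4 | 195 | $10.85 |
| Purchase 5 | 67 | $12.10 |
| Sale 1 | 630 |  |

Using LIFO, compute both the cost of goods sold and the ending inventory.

Sale 1 (630) [LIFO — newest first]: 67 @ $12.10 + 195 @ $10.85 + 135 @ $11.80 + 233 @ $14.00 = $7,781.45
Ending inventory: 256 @ $16.00 + 307 @ $13.70 + 36 @ $14.00 = $8,805.90

COGS = $7,781.45; ending inventory = $8,805.90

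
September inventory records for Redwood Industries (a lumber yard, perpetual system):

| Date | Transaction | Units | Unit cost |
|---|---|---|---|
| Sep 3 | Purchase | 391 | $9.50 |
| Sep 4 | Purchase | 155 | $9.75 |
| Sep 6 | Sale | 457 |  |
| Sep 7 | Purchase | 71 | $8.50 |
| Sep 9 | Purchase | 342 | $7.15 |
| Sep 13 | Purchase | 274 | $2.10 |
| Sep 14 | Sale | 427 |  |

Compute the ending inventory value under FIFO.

Ending inventory = $1,111.65

Sep 6, 457 sold [FIFO — oldest first]: 391 @ $9.50 + 66 @ $9.75 = $4,358.00
Sep 14, 427 sold [FIFO — oldest first]: 89 @ $9.75 + 71 @ $8.50 + 267 @ $7.15 = $3,380.30
Total COGS = $4,358.00 + $3,380.30 = $7,738.30
Ending inventory: 75 @ $7.15 + 274 @ $2.10 = $1,111.65
Check: goods available $8,849.95 = COGS $7,738.30 + ending $1,111.65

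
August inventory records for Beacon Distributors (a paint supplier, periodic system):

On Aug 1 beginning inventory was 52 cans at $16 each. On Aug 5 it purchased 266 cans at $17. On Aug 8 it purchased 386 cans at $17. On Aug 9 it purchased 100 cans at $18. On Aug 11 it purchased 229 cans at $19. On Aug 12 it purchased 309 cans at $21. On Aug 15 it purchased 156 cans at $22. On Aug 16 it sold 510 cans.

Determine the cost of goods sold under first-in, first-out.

Aug 16, 510 sold [FIFO — oldest first]: 52 @ $16 + 266 @ $17 + 192 @ $17 = $8,618
Ending inventory: 194 @ $17 + 100 @ $18 + 229 @ $19 + 309 @ $21 + 156 @ $22 = $19,370
Check: goods available $27,988 = COGS $8,618 + ending $19,370

COGS = $8,618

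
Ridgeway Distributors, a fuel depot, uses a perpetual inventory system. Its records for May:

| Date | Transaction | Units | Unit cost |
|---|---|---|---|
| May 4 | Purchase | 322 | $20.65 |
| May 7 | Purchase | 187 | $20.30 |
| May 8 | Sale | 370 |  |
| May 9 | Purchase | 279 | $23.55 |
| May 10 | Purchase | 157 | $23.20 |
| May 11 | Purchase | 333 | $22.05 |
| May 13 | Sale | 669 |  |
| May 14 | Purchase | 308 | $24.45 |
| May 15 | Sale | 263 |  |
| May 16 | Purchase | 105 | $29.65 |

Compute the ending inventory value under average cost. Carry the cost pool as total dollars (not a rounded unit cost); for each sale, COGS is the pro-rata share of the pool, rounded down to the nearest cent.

Ending inventory = $9,812.08

After May 4: 322 on hand, pool $6,649.30 (≈ $20.6500 each)
After May 7: 509 on hand, pool $10,445.40 (≈ $20.5214 each)
May 8, sell 370: 370/509 × $10,445.40 → $7,592.92
After May 9: 418 on hand, pool $9,422.93 (≈ $22.5429 each)
After May 10: 575 on hand, pool $13,065.33 (≈ $22.7223 each)
After May 11: 908 on hand, pool $20,407.98 (≈ $22.4757 each)
May 13, sell 669: 669/908 × $20,407.98 → $15,036.27
After May 14: 547 on hand, pool $12,902.31 (≈ $23.5874 each)
May 15, sell 263: 263/547 × $12,902.31 → $6,203.48
After May 16: 389 on hand, pool $9,812.08 (≈ $25.2239 each)
Total COGS = $7,592.92 + $15,036.27 + $6,203.48 = $28,832.67
Ending inventory (cost pool remaining) = $9,812.08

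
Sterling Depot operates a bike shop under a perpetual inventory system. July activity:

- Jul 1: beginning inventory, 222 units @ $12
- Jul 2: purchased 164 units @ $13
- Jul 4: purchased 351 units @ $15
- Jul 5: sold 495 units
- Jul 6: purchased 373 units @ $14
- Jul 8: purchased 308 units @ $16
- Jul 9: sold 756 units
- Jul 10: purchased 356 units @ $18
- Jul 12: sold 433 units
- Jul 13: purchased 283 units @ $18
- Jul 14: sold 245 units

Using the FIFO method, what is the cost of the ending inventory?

Jul 5, 495 sold [FIFO — oldest first]: 222 @ $12 + 164 @ $13 + 109 @ $15 = $6,431
Jul 9, 756 sold [FIFO — oldest first]: 242 @ $15 + 373 @ $14 + 141 @ $16 = $11,108
Jul 12, 433 sold [FIFO — oldest first]: 167 @ $16 + 266 @ $18 = $7,460
Jul 14, 245 sold [FIFO — oldest first]: 90 @ $18 + 155 @ $18 = $4,410
Total COGS = $6,431 + $11,108 + $7,460 + $4,410 = $29,409
Ending inventory: 128 @ $18 = $2,304

Ending inventory = $2,304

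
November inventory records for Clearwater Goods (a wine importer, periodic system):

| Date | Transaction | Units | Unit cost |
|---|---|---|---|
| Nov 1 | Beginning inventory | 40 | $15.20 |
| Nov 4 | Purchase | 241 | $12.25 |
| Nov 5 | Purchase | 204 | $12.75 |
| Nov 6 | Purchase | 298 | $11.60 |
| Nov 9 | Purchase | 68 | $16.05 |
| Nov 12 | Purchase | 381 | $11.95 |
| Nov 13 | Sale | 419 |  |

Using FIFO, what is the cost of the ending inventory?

Ending inventory = $9,942.65

Nov 13, 419 sold [FIFO — oldest first]: 40 @ $15.20 + 241 @ $12.25 + 138 @ $12.75 = $5,319.75
Ending inventory: 66 @ $12.75 + 298 @ $11.60 + 68 @ $16.05 + 381 @ $11.95 = $9,942.65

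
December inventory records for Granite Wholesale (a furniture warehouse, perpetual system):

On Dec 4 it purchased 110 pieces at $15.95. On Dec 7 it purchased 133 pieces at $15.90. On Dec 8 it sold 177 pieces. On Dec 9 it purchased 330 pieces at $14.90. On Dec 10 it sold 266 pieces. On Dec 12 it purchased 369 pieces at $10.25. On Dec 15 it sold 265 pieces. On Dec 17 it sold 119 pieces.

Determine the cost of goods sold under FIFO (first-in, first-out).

Dec 8, 177 sold [FIFO — oldest first]: 110 @ $15.95 + 67 @ $15.90 = $2,819.80
Dec 10, 266 sold [FIFO — oldest first]: 66 @ $15.90 + 200 @ $14.90 = $4,029.40
Dec 15, 265 sold [FIFO — oldest first]: 130 @ $14.90 + 135 @ $10.25 = $3,320.75
Dec 17, 119 sold [FIFO — oldest first]: 119 @ $10.25 = $1,219.75
Total COGS = $2,819.80 + $4,029.40 + $3,320.75 + $1,219.75 = $11,389.70
Ending inventory: 115 @ $10.25 = $1,178.75

COGS = $11,389.70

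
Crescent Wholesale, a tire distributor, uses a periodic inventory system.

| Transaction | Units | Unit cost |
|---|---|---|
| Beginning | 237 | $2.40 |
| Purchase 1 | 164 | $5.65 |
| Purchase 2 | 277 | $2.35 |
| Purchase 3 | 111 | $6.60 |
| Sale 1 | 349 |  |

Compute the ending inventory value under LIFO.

Sale 1 (349) [LIFO — newest first]: 111 @ $6.60 + 238 @ $2.35 = $1,291.90
Ending inventory: 237 @ $2.40 + 164 @ $5.65 + 39 @ $2.35 = $1,587.05
Check: goods available $2,878.95 = COGS $1,291.90 + ending $1,587.05

Ending inventory = $1,587.05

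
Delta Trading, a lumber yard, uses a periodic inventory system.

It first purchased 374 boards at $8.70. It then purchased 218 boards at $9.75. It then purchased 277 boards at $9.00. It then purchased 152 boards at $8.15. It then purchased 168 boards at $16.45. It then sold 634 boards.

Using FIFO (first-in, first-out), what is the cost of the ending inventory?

Ending inventory = $6,117.40

Sale 1 (634) [FIFO — oldest first]: 374 @ $8.70 + 218 @ $9.75 + 42 @ $9.00 = $5,757.30
Ending inventory: 235 @ $9.00 + 152 @ $8.15 + 168 @ $16.45 = $6,117.40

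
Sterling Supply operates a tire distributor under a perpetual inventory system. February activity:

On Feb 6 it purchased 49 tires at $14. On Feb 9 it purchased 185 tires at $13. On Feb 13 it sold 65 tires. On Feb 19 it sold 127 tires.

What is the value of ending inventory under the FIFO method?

Ending inventory = $546

Feb 13, 65 sold [FIFO — oldest first]: 49 @ $14 + 16 @ $13 = $894
Feb 19, 127 sold [FIFO — oldest first]: 127 @ $13 = $1,651
Total COGS = $894 + $1,651 = $2,545
Ending inventory: 42 @ $13 = $546
Check: goods available $3,091 = COGS $2,545 + ending $546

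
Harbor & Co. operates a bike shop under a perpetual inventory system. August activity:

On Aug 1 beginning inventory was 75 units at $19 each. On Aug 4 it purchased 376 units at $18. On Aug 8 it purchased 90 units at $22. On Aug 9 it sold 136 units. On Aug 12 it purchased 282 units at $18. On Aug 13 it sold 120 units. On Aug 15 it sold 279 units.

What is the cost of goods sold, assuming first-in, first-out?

COGS = $10,041

Aug 9, 136 sold [FIFO — oldest first]: 75 @ $19 + 61 @ $18 = $2,523
Aug 13, 120 sold [FIFO — oldest first]: 120 @ $18 = $2,160
Aug 15, 279 sold [FIFO — oldest first]: 195 @ $18 + 84 @ $22 = $5,358
Total COGS = $2,523 + $2,160 + $5,358 = $10,041
Ending inventory: 6 @ $22 + 282 @ $18 = $5,208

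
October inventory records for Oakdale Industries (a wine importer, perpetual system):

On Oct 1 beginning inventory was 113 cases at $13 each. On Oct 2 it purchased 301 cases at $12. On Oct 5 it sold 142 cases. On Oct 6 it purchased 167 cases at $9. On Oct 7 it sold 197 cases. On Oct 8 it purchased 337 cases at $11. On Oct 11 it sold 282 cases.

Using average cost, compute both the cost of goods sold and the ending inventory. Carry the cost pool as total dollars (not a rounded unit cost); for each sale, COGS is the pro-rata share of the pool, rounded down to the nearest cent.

COGS = $7,020.53; ending inventory = $3,270.47

After Oct 1: 113 on hand, pool $1,469.00 (≈ $13.0000 each)
After Oct 2: 414 on hand, pool $5,081.00 (≈ $12.2729 each)
Oct 5, sell 142: 142/414 × $5,081.00 → $1,742.75
After Oct 6: 439 on hand, pool $4,841.25 (≈ $11.0279 each)
Oct 7, sell 197: 197/439 × $4,841.25 → $2,172.49
After Oct 8: 579 on hand, pool $6,375.76 (≈ $11.0117 each)
Oct 11, sell 282: 282/579 × $6,375.76 → $3,105.29
Total COGS = $1,742.75 + $2,172.49 + $3,105.29 = $7,020.53
Ending inventory (cost pool remaining) = $3,270.47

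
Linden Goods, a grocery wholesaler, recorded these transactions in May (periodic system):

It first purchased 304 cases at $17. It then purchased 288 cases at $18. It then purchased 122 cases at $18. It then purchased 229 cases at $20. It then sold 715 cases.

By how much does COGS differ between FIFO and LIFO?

FIFO COGS: 304 @ $17 + 288 @ $18 + 122 @ $18 + 1 @ $20 = $12,568
LIFO COGS: 229 @ $20 + 122 @ $18 + 288 @ $18 + 76 @ $17 = $13,252
Difference = |$12,568 − $13,252| = $684

$684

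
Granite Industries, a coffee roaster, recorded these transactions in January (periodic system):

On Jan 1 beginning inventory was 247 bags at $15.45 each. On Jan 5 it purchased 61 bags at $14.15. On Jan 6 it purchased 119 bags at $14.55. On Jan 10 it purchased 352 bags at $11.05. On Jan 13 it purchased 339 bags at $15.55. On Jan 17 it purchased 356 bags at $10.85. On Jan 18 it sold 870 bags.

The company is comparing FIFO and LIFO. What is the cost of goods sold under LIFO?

COGS = $11,067.80

FIFO COGS: 247 @ $15.45 + 61 @ $14.15 + 119 @ $14.55 + 352 @ $11.05 + 91 @ $15.55 = $11,715.40
LIFO COGS: 356 @ $10.85 + 339 @ $15.55 + 175 @ $11.05 = $11,067.80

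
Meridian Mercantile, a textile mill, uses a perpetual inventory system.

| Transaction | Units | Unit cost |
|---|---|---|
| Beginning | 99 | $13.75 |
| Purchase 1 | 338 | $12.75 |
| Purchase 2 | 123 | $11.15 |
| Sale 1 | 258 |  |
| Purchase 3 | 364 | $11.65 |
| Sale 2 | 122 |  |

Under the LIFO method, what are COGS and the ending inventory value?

Sale 1 (258) [LIFO — newest first]: 123 @ $11.15 + 135 @ $12.75 = $3,092.70
Sale 2 (122) [LIFO — newest first]: 122 @ $11.65 = $1,421.30
Total COGS = $3,092.70 + $1,421.30 = $4,514.00
Ending inventory: 99 @ $13.75 + 203 @ $12.75 + 242 @ $11.65 = $6,768.80
Check: goods available $11,282.80 = COGS $4,514.00 + ending $6,768.80

COGS = $4,514.00; ending inventory = $6,768.80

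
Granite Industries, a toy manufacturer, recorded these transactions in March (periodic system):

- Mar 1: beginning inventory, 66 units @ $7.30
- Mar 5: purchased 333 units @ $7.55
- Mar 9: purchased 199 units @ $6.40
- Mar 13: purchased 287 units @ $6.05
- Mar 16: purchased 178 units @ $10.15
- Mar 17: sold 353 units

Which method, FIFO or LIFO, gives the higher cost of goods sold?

LIFO

FIFO COGS: 66 @ $7.30 + 287 @ $7.55 = $2,648.65
LIFO COGS: 178 @ $10.15 + 175 @ $6.05 = $2,865.45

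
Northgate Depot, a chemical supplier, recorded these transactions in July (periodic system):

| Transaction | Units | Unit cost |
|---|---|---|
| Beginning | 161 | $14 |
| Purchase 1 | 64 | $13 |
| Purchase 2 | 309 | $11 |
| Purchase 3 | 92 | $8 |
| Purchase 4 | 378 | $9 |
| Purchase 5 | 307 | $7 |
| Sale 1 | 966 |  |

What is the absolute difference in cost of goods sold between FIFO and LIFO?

FIFO COGS: 161 @ $14 + 64 @ $13 + 309 @ $11 + 92 @ $8 + 340 @ $9 = $10,281
LIFO COGS: 307 @ $7 + 378 @ $9 + 92 @ $8 + 189 @ $11 = $8,366
Difference = |$10,281 − $8,366| = $1,915

$1,915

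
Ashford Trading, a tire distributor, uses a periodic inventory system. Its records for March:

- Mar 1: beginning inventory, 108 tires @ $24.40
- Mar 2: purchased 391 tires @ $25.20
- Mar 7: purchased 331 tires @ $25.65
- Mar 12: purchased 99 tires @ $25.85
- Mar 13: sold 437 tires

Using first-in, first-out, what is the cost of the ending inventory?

Ending inventory = $12,611.70

Mar 13, 437 sold [FIFO — oldest first]: 108 @ $24.40 + 329 @ $25.20 = $10,926.00
Ending inventory: 62 @ $25.20 + 331 @ $25.65 + 99 @ $25.85 = $12,611.70
Check: goods available $23,537.70 = COGS $10,926.00 + ending $12,611.70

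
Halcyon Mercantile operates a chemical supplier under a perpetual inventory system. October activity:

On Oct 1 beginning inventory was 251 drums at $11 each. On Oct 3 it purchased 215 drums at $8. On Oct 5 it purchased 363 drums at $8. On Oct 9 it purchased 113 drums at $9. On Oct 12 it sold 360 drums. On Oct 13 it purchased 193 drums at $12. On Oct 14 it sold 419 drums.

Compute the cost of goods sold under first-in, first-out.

Oct 12, 360 sold [FIFO — oldest first]: 251 @ $11 + 109 @ $8 = $3,633
Oct 14, 419 sold [FIFO — oldest first]: 106 @ $8 + 313 @ $8 = $3,352
Total COGS = $3,633 + $3,352 = $6,985
Ending inventory: 50 @ $8 + 113 @ $9 + 193 @ $12 = $3,733

COGS = $6,985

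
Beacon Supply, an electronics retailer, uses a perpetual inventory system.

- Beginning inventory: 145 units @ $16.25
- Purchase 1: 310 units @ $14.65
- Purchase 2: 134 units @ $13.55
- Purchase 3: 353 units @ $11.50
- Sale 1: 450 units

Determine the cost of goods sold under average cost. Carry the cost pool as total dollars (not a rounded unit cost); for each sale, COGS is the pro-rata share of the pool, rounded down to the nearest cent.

COGS = $6,101.72

After Beginning: 145 on hand, pool $2,356.25 (≈ $16.2500 each)
After Purchase 1: 455 on hand, pool $6,897.75 (≈ $15.1599 each)
After Purchase 2: 589 on hand, pool $8,713.45 (≈ $14.7936 each)
After Purchase 3: 942 on hand, pool $12,772.95 (≈ $13.5594 each)
Sale 1, sell 450: 450/942 × $12,772.95 → $6,101.72
Ending inventory (cost pool remaining) = $6,671.23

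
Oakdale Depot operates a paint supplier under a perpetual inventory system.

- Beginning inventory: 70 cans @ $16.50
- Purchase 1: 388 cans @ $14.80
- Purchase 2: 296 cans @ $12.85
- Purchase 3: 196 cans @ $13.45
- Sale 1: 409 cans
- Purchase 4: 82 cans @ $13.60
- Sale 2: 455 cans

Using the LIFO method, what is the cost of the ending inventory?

Sale 1 (409) [LIFO — newest first]: 196 @ $13.45 + 213 @ $12.85 = $5,373.25
Sale 2 (455) [LIFO — newest first]: 82 @ $13.60 + 83 @ $12.85 + 290 @ $14.80 = $6,473.75
Total COGS = $5,373.25 + $6,473.75 = $11,847.00
Ending inventory: 70 @ $16.50 + 98 @ $14.80 = $2,605.40
Check: goods available $14,452.40 = COGS $11,847.00 + ending $2,605.40

Ending inventory = $2,605.40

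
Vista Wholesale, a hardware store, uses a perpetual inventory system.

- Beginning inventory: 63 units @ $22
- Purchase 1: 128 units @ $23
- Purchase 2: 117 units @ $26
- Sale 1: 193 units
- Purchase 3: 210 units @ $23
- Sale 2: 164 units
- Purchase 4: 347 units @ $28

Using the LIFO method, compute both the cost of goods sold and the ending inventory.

COGS = $8,562; ending inventory = $13,356

Sale 1 (193) [LIFO — newest first]: 117 @ $26 + 76 @ $23 = $4,790
Sale 2 (164) [LIFO — newest first]: 164 @ $23 = $3,772
Total COGS = $4,790 + $3,772 = $8,562
Ending inventory: 63 @ $22 + 52 @ $23 + 46 @ $23 + 347 @ $28 = $13,356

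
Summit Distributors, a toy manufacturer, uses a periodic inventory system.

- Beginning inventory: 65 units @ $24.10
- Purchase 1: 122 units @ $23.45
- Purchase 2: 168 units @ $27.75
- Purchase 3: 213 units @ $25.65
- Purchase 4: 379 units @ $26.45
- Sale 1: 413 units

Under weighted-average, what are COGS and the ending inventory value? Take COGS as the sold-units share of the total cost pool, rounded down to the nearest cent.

Sale 1, sell 413: 413/947 × $24,577.40 → $10,718.54
Ending inventory (cost pool remaining) = $13,858.86
Check: goods available $24,577.40 = COGS $10,718.54 + ending $13,858.86

COGS = $10,718.54; ending inventory = $13,858.86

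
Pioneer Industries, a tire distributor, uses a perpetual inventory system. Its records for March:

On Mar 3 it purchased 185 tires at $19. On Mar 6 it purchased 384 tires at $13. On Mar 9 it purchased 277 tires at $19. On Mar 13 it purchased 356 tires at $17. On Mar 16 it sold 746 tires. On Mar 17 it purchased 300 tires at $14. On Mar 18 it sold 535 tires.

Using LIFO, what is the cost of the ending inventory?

Ending inventory = $3,983

Mar 16, 746 sold [LIFO — newest first]: 356 @ $17 + 277 @ $19 + 113 @ $13 = $12,784
Mar 18, 535 sold [LIFO — newest first]: 300 @ $14 + 235 @ $13 = $7,255
Total COGS = $12,784 + $7,255 = $20,039
Ending inventory: 185 @ $19 + 36 @ $13 = $3,983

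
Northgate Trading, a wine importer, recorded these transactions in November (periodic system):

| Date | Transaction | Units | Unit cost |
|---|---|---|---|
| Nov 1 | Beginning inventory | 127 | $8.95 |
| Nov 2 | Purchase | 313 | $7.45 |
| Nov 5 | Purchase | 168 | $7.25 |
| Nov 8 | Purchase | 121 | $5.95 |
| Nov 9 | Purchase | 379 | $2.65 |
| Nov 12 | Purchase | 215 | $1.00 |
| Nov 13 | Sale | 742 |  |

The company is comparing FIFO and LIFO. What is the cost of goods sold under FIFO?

COGS = $5,440.90

FIFO COGS: 127 @ $8.95 + 313 @ $7.45 + 168 @ $7.25 + 121 @ $5.95 + 13 @ $2.65 = $5,440.90
LIFO COGS: 215 @ $1.00 + 379 @ $2.65 + 121 @ $5.95 + 27 @ $7.25 = $2,135.05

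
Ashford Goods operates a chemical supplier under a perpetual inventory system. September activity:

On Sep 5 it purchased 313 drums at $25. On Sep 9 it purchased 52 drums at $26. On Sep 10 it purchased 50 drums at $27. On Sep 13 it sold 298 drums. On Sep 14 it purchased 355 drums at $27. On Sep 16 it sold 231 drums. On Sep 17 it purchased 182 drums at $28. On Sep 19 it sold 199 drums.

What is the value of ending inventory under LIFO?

Ending inventory = $5,814

Sep 13, 298 sold [LIFO — newest first]: 50 @ $27 + 52 @ $26 + 196 @ $25 = $7,602
Sep 16, 231 sold [LIFO — newest first]: 231 @ $27 = $6,237
Sep 19, 199 sold [LIFO — newest first]: 182 @ $28 + 17 @ $27 = $5,555
Total COGS = $7,602 + $6,237 + $5,555 = $19,394
Ending inventory: 117 @ $25 + 107 @ $27 = $5,814
Check: goods available $25,208 = COGS $19,394 + ending $5,814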